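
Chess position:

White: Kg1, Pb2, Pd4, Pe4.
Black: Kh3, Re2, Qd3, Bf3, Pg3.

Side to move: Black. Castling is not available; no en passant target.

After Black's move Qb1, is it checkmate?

After Qb1: white king on g1; in check: yes, from the black queen on b1.
King squares — f1: attacked by Qb1; h1: attacked by Qb1; f2: attacked by Re2; g2: attacked by Re2; h2: attacked by Re2.
White has no legal moves → checkmate.

yes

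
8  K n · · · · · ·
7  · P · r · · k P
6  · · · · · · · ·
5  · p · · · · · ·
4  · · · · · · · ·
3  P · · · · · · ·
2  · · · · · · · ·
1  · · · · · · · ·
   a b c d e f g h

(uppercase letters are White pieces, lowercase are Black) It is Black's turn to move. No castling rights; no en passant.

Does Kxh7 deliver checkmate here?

no

After Kxh7: white king on a8; in check: no.
White is not in check, so this cannot be checkmate.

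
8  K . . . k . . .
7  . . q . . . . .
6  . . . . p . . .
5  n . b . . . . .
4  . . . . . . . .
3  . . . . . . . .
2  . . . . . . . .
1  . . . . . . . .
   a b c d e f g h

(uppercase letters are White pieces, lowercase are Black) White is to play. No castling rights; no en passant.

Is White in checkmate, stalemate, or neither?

White to move; white king on a8.
In check: no.
King squares — a7: attacked by Bc5; b7: attacked by Na5; b8: attacked by Qc7.
Legal moves for White: none.
Not in check and no legal moves → stalemate.

stalemate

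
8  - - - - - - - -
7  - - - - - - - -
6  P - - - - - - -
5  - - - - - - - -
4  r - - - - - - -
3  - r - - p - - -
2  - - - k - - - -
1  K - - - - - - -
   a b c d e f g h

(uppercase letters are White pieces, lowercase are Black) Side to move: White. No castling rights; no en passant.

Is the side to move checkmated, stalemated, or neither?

White to move; white king on a1.
In check: yes, from the black rook on a4.
King squares — b1: attacked by Rb3; a2: attacked by Ra4; b2: attacked by Rb3.
Legal moves for White: none.
In check with no legal moves → checkmate.

checkmate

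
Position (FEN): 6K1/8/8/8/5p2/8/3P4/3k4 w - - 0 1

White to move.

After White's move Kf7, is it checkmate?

no

After Kf7: black king on d1; in check: no.
Black is not in check, so this cannot be checkmate.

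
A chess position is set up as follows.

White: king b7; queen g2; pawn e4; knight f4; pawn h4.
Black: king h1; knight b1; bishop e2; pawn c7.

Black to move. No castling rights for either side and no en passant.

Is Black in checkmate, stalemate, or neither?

Black to move; black king on h1.
In check: yes, from the white queen on g2.
King squares — g1: attacked by Qg2; g2: attacked by Nf4; h2: attacked by Qg2.
Legal moves for Black: none.
In check with no legal moves → checkmate.

checkmate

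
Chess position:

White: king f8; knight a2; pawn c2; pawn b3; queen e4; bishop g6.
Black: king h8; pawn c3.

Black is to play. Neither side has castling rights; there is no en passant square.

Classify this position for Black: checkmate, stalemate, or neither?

stalemate

Black to move; black king on h8.
In check: no.
King squares — g7: attacked by Kf8; h7: attacked by Bg6; g8: attacked by Kf8.
Legal moves for Black: none.
Not in check and no legal moves → stalemate.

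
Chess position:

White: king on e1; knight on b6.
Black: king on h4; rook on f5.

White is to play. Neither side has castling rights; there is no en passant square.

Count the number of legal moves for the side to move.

9

White to move; king on e1.
In check: no.
Legal moves: Nc8, Na8, Nd7, Nd5, Nc4, Na4, Ke2, Kd2, Kd1.
Count: 9.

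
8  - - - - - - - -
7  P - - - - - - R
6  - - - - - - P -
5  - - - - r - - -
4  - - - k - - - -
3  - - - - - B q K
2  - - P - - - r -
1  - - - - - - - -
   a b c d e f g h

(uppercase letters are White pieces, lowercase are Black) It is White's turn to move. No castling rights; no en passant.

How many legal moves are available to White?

0

White to move; king on h3.
In check: yes, from the black queen on g3.
Legal moves: none.
Count: 0.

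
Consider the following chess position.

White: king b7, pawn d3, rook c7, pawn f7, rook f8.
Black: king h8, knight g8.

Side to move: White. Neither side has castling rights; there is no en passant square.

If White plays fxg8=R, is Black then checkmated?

After fxg8=R: black king on h8; in check: yes, from the white rook on g8.
King squares — g7: attacked by Rc7; h7: attacked by Rc7; g8: attacked by Rf8.
Black has no legal moves → checkmate.

yes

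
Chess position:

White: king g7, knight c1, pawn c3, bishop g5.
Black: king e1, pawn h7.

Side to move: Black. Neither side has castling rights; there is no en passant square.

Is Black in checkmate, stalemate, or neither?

neither

Black to move; black king on e1.
In check: no.
Legal moves for Black: Kf2, Kf1, Kd1, h6, h5.
Black has 5 legal moves and is not in check → neither.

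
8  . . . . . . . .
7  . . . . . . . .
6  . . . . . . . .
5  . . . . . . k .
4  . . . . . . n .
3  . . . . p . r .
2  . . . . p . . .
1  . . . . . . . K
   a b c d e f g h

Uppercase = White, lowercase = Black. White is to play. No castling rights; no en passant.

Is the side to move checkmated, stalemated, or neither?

White to move; white king on h1.
In check: no.
King squares — g1: attacked by Rg3; g2: attacked by Rg3; h2: attacked by Ng4.
Legal moves for White: none.
Not in check and no legal moves → stalemate.

stalemate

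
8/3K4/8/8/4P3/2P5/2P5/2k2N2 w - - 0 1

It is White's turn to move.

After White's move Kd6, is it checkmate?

After Kd6: black king on c1; in check: no.
Black is not in check, so this cannot be checkmate.

no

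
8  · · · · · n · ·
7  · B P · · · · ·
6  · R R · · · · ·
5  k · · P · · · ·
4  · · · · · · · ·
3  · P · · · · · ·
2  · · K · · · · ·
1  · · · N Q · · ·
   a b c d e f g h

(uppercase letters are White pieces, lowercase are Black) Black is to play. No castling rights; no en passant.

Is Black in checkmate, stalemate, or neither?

Black to move; black king on a5.
In check: yes, from the white queen on e1.
King squares — a4: attacked by Pb3; b4: attacked by Qe1; b5: attacked by Rb6; a6: attacked by Rb6; b6: attacked by Rc6.
Legal moves for Black: none.
In check with no legal moves → checkmate.

checkmate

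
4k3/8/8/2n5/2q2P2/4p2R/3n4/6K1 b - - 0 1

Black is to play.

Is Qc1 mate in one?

After Qc1: white king on g1; in check: yes, from the black queen on c1.
White has 2 legal replies: Kh2, Kg2.
In check but a legal move exists → not checkmate.

no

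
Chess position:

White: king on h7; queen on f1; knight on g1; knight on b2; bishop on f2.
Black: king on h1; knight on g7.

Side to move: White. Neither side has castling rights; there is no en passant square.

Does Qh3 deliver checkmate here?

After Qh3: black king on h1; in check: yes, from the white queen on h3.
King squares — g1: attacked by Bf2; g2: attacked by Qh3; h2: attacked by Qh3.
Black has no legal moves → checkmate.

yes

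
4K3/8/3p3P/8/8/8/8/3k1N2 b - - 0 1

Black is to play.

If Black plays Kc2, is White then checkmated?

no

After Kc2: white king on e8; in check: no.
White is not in check, so this cannot be checkmate.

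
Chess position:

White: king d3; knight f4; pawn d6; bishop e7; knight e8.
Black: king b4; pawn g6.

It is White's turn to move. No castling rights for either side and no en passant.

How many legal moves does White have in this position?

White to move; king on d3.
In check: no.
Legal moves: Ng7, Nc7, Nf6, Bf8, Bd8, Bf6, Bg5, Bh4, Nxg6, Ne6, Nh5, Nd5+, Nh3, Ng2, Ne2, Ke4, Kd4, Ke3, Ke2, Kd2, Kc2, d7+.
Count: 22.

22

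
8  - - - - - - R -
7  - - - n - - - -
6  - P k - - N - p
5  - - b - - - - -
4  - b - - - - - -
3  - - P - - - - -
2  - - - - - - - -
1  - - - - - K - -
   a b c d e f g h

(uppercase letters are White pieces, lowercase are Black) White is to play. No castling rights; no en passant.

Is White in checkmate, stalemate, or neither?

White to move; white king on f1.
In check: no.
Legal moves for White include: Rh8, Rf8, Re8, Rd8, Rc8+, Rb8, Ra8, Rg7, Rg6, Rg5, Rg4, Rg3, Rg2, Rg1, Ne8, Nh7, Nxd7, Nh5, ... (list truncated; more exist).
White has legal moves and is not in check → neither.

neither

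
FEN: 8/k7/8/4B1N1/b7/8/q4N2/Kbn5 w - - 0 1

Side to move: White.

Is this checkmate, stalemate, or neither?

checkmate

White to move; white king on a1.
In check: yes, from the black queen on a2.
King squares — b1: attacked by Qa2; a2: attacked by Bb1; b2: attacked by Qa2.
Legal moves for White: none.
In check with no legal moves → checkmate.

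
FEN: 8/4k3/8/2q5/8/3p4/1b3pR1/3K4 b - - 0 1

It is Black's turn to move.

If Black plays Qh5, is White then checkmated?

no

After Qh5: white king on d1; in check: yes, from the black queen on h5.
White has 2 legal replies: Kd2, Rg4.
In check but a legal move exists → not checkmate.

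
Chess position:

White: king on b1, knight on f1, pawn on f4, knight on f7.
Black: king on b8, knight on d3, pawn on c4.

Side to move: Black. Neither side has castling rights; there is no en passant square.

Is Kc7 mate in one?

After Kc7: white king on b1; in check: no.
White is not in check, so this cannot be checkmate.

no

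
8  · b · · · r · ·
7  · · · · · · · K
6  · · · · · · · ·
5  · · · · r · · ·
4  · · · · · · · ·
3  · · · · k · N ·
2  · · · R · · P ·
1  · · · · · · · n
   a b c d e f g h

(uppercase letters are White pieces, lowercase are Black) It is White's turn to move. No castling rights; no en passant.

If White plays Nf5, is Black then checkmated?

After Nf5: black king on e3; in check: yes, from the white knight on f5.
Black has 5 legal replies: Kf4, Ke4, Kxd2, Rfxf5, Rexf5.
In check but a legal move exists → not checkmate.

no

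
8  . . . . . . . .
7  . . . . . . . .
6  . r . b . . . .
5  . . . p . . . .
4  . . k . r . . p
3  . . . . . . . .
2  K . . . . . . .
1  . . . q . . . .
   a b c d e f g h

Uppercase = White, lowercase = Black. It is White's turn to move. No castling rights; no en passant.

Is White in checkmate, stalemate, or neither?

White to move; white king on a2.
In check: no.
King squares — a1: attacked by Qd1; b1: attacked by Qd1; b2: attacked by Rb6; a3: attacked by Bd6; b3: attacked by Qd1.
Legal moves for White: none.
Not in check and no legal moves → stalemate.

stalemate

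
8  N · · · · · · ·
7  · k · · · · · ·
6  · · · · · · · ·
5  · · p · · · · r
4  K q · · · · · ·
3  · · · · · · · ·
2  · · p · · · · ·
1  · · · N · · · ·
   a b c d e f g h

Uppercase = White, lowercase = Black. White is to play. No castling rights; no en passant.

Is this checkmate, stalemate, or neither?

White to move; white king on a4.
In check: yes, from the black queen on b4.
King squares — a3: attacked by Qb4; b3: attacked by Qb4; b4: attacked by Pc5; a5: attacked by Qb4; b5: attacked by Qb4.
Legal moves for White: none.
In check with no legal moves → checkmate.

checkmate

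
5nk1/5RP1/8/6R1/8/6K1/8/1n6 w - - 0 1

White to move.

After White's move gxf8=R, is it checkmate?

After gxf8=R: black king on g8; in check: yes, from the white rook on g5 and the white rook on f8.
King squares — f7: attacked by Rf8; g7: attacked by Rg5; h7: attacked by Rf7; f8: attacked by Rf7; h8: attacked by Rf8.
Black has no legal moves → checkmate.

yes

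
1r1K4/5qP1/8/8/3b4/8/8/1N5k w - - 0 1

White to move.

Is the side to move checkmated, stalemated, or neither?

checkmate

White to move; white king on d8.
In check: yes, from the black rook on b8.
King squares — c7: attacked by Qf7; d7: attacked by Qf7; e7: attacked by Qf7; c8: attacked by Rb8; e8: attacked by Qf7.
Legal moves for White: none.
In check with no legal moves → checkmate.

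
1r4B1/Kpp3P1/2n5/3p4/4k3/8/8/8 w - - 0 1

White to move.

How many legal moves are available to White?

0

White to move; king on a7.
In check: yes, from the black knight on c6.
Legal moves: none.
Count: 0.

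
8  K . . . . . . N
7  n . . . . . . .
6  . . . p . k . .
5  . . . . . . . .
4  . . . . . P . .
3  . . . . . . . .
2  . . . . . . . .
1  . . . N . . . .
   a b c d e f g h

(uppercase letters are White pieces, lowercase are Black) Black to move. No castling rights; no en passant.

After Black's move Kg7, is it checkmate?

After Kg7: white king on a8; in check: no.
White is not in check, so this cannot be checkmate.

no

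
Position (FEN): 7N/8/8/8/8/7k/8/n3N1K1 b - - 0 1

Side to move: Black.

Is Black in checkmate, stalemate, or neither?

neither

Black to move; black king on h3.
In check: no.
Legal moves for Black: Kh4, Kg4, Kg3, Nb3, Nc2.
Black has 5 legal moves and is not in check → neither.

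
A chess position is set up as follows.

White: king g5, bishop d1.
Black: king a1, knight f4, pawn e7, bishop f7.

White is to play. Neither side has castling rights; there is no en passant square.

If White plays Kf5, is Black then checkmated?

no

After Kf5: black king on a1; in check: no.
Black is not in check, so this cannot be checkmate.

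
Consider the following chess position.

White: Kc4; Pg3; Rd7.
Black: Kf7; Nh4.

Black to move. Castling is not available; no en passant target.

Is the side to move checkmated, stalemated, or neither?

neither

Black to move; black king on f7.
In check: yes, from the white rook on d7.
Legal moves for Black: Kg8, Kf8, Ke8, Kg6, Kf6, Ke6.
Black is in check but has 6 legal moves → neither.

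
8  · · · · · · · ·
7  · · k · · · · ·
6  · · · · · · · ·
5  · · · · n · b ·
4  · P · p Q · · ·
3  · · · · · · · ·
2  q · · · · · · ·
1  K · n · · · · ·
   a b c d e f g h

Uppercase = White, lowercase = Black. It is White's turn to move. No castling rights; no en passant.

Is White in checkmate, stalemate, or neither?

White to move; white king on a1.
In check: yes, from the black queen on a2.
King squares — b1: attacked by Qa2; a2: attacked by Nc1; b2: attacked by Qa2.
Legal moves for White: none.
In check with no legal moves → checkmate.

checkmate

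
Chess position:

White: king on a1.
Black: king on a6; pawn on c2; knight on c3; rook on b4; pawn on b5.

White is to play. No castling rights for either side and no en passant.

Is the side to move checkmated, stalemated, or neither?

stalemate

White to move; white king on a1.
In check: no.
King squares — b1: attacked by Pc2; a2: attacked by Nc3; b2: attacked by Rb4.
Legal moves for White: none.
Not in check and no legal moves → stalemate.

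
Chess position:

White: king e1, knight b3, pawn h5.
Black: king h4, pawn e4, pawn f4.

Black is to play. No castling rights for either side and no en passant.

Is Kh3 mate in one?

no

After Kh3: white king on e1; in check: no.
White is not in check, so this cannot be checkmate.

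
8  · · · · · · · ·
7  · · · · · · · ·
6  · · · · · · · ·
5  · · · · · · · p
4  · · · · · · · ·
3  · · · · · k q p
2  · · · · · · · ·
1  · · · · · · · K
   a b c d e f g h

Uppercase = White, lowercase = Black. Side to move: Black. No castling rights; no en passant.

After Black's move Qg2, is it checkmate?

yes

After Qg2: white king on h1; in check: yes, from the black queen on g2.
King squares — g1: attacked by Qg2; g2: attacked by Kf3; h2: attacked by Qg2.
White has no legal moves → checkmate.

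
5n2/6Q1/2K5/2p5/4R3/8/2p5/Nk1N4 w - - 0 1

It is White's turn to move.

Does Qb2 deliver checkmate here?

After Qb2: black king on b1; in check: yes, from the white queen on b2.
King squares — a1: attacked by Qb2; c1: attacked by Qb2; a2: attacked by Qb2; b2: attacked by Nd1; c2: own pawn.
Black has no legal moves → checkmate.

yes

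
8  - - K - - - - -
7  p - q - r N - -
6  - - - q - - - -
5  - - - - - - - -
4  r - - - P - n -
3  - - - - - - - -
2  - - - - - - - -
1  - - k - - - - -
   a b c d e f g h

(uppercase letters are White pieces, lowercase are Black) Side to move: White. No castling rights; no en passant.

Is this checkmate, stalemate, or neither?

White to move; white king on c8.
In check: yes, from the black queen on c7.
King squares — b7: attacked by Qc7; c7: attacked by Qd6; d7: attacked by Qd6; b8: attacked by Qc7; d8: attacked by Qd6.
Legal moves for White: none.
In check with no legal moves → checkmate.

checkmate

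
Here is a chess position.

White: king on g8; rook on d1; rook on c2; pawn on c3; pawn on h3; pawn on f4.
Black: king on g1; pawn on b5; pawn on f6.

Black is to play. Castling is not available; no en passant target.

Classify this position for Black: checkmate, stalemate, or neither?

checkmate

Black to move; black king on g1.
In check: yes, from the white rook on d1.
King squares — f1: attacked by Rd1; h1: attacked by Rd1; f2: attacked by Rc2; g2: attacked by Rc2; h2: attacked by Rc2.
Legal moves for Black: none.
In check with no legal moves → checkmate.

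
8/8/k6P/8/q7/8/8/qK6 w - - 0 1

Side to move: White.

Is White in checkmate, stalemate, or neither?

checkmate

White to move; white king on b1.
In check: yes, from the black queen on a1.
King squares — a1: attacked by Qa4; c1: attacked by Qa1; a2: attacked by Qa1; b2: attacked by Qa1; c2: attacked by Qa4.
Legal moves for White: none.
In check with no legal moves → checkmate.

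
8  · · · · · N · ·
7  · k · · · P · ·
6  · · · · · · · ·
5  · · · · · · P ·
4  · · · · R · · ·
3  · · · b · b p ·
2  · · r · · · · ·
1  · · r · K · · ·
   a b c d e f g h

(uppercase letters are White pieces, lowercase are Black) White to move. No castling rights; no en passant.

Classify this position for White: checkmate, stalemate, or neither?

White to move; white king on e1.
In check: yes, from the black rook on c1.
King squares — d1: attacked by Rc1; f1: attacked by Rc1; d2: attacked by Rc2; e2: attacked by Rc2; f2: attacked by Rc2.
Legal moves for White: none.
In check with no legal moves → checkmate.

checkmate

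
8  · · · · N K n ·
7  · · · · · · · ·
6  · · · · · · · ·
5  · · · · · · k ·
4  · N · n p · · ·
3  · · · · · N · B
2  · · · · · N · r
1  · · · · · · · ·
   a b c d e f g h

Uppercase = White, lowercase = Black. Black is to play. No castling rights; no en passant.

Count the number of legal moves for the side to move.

Black to move; king on g5.
In check: yes, from the white knight on f3.
Legal moves: Kh6, Kg6, Kh5, Kf4, Nxf3, exf3.
Count: 6.

6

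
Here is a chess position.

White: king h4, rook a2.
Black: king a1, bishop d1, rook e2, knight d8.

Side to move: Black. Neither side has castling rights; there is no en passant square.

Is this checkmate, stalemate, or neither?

Black to move; black king on a1.
In check: yes, from the white rook on a2.
King squares — b1: available; a2: available; b2: attacked by Ra2.
Legal moves for Black: Kxa2, Kb1, Rxa2.
Black is in check but has 3 legal moves → neither.

neither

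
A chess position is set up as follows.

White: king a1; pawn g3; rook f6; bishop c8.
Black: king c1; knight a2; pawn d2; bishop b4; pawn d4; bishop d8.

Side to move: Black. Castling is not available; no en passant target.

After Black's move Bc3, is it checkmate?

After Bc3: white king on a1; in check: yes, from the black bishop on c3.
White has 1 legal reply: Kxa2.
In check but a legal move exists → not checkmate.

no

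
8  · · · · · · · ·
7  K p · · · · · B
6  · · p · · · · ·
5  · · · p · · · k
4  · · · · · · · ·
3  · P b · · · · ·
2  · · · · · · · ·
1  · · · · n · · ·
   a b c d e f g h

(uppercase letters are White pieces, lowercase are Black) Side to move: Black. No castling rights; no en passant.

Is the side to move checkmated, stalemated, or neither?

Black to move; black king on h5.
In check: no.
Legal moves for Black include: Kh6, Kg5, Kh4, Kg4, Bh8, Bg7, Bf6, Be5, Ba5, Bd4+, Bb4, Bd2, Bb2, Ba1, Nf3, Nd3, Ng2, Nc2, ... (list truncated; more exist).
Black has legal moves and is not in check → neither.

neither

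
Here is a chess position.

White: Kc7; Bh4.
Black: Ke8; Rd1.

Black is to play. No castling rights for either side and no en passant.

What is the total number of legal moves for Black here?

16

Black to move; king on e8.
In check: no.
Legal moves: Kf8, Kf7, Rd8, Rd7+, Rd6, Rd5, Rd4, Rd3, Rd2, Rh1, Rg1, Rf1, Re1, Rc1+, Rb1, Ra1.
Count: 16.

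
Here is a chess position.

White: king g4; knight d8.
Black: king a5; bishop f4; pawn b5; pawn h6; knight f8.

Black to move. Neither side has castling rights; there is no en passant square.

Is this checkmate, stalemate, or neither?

neither

Black to move; black king on a5.
In check: no.
Legal moves for Black include: Nh7, Nd7, Ng6, Ne6, Kb6, Ka6, Kb4, Ka4, Bb8, Bc7, Bd6, Bg5, Be5, Bg3, Be3, Bh2, Bd2, Bc1, ... (list truncated; more exist).
Black has legal moves and is not in check → neither.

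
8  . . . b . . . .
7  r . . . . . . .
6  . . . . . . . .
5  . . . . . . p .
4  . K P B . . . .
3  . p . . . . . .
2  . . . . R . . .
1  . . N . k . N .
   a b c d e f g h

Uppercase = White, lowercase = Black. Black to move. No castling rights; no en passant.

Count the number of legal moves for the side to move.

Black to move; king on e1.
In check: yes, from the white rook on e2.
Legal moves: Kf1, Kd1.
Count: 2.

2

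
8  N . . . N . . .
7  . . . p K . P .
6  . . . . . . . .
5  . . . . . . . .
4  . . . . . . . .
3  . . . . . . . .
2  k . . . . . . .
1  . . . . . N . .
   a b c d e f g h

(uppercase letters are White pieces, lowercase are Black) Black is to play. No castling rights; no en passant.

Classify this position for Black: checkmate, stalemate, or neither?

neither

Black to move; black king on a2.
In check: no.
Legal moves for Black: Kb3, Ka3, Kb2, Kb1, Ka1, d6, d5.
Black has 7 legal moves and is not in check → neither.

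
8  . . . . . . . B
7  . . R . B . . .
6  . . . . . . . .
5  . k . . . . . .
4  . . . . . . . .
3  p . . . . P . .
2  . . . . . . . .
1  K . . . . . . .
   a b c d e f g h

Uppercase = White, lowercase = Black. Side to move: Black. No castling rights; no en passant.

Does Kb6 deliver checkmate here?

After Kb6: white king on a1; in check: no.
White is not in check, so this cannot be checkmate.

no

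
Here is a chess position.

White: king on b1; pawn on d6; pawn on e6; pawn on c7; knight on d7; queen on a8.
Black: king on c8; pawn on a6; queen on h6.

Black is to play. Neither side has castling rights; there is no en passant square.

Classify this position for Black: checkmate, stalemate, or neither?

checkmate

Black to move; black king on c8.
In check: yes, from the white queen on a8.
King squares — b7: attacked by Qa8; c7: attacked by Pd6; d7: attacked by Pe6; b8: attacked by Pc7; d8: attacked by Pc7.
Legal moves for Black: none.
In check with no legal moves → checkmate.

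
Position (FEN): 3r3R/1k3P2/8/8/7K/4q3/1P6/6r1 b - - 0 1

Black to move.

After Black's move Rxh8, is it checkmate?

After Rxh8: white king on h4; in check: yes, from the black rook on h8.
King squares — g3: attacked by Rg1; h3: attacked by Qe3; g4: attacked by Rg1; g5: attacked by Rg1; h5: attacked by Rh8.
White has no legal moves → checkmate.

yes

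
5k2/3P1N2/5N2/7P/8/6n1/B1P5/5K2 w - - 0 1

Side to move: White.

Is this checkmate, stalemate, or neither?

neither

White to move; white king on f1.
In check: yes, from the black knight on g3.
King squares — e1: available; g1: available; e2: attacked by Ng3; f2: available; g2: available.
Legal moves for White: Kg2, Kf2, Kg1, Ke1.
White is in check but has 4 legal moves → neither.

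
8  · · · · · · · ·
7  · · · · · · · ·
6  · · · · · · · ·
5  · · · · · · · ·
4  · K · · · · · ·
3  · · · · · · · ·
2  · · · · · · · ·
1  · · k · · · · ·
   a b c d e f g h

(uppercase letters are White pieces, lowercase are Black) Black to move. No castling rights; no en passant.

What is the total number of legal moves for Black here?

Black to move; king on c1.
In check: no.
Legal moves: Kd2, Kc2, Kb2, Kd1, Kb1.
Count: 5.

5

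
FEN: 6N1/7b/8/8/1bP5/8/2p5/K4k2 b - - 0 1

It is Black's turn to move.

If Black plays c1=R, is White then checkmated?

After c1=R: white king on a1; in check: yes, from the black rook on c1.
White has 2 legal replies: Kb2, Ka2.
In check but a legal move exists → not checkmate.

no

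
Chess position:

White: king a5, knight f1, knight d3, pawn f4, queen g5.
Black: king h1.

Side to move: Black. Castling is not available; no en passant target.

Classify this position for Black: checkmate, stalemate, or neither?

stalemate

Black to move; black king on h1.
In check: no.
King squares — g1: attacked by Qg5; g2: attacked by Qg5; h2: attacked by Nf1.
Legal moves for Black: none.
Not in check and no legal moves → stalemate.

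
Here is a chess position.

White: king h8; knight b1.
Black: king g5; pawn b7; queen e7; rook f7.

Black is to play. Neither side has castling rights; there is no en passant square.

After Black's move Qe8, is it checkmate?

yes

After Qe8: white king on h8; in check: yes, from the black queen on e8.
King squares — g7: attacked by Rf7; h7: attacked by Rf7; g8: attacked by Qe8.
White has no legal moves → checkmate.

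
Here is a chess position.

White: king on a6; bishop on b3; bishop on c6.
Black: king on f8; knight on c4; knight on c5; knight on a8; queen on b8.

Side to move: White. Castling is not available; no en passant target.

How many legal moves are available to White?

White to move; king on a6.
In check: yes, from the black knight on c5.
Legal moves: none.
Count: 0.

0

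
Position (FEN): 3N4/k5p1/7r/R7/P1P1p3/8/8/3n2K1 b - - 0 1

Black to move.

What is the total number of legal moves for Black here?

Black to move; king on a7.
In check: yes, from the white rook on a5.
Legal moves: Kb8, Kb6, Ra6.
Count: 3.

3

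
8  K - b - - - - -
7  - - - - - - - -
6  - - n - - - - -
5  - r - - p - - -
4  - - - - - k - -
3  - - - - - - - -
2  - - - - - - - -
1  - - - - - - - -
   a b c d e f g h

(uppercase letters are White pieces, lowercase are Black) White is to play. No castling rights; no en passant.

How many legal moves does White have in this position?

0

White to move; king on a8.
In check: no.
Legal moves: none.
Count: 0.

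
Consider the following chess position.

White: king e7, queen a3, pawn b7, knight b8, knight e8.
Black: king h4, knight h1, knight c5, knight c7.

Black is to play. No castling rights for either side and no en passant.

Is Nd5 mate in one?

After Nd5: white king on e7; in check: yes, from the black knight on d5.
White has 4 legal replies: Kf8, Kd8, Kf7, Kd6.
In check but a legal move exists → not checkmate.

no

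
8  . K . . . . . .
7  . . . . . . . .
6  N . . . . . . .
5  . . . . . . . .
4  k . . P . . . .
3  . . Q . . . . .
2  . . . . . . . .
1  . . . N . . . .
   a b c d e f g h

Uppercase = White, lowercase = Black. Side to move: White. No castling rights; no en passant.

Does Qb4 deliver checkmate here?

After Qb4: black king on a4; in check: yes, from the white queen on b4.
King squares — a3: attacked by Qb4; b3: attacked by Qb4; b4: attacked by Na6; a5: attacked by Qb4; b5: attacked by Qb4.
Black has no legal moves → checkmate.

yes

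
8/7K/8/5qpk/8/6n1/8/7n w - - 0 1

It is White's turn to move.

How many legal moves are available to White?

3

White to move; king on h7.
In check: yes, from the black queen on f5.
Legal moves: Kh8, Kg8, Kg7.
Count: 3.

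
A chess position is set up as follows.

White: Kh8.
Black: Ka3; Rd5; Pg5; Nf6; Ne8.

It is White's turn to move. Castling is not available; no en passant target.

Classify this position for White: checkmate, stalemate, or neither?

stalemate

White to move; white king on h8.
In check: no.
King squares — g7: attacked by Ne8; h7: attacked by Nf6; g8: attacked by Nf6.
Legal moves for White: none.
Not in check and no legal moves → stalemate.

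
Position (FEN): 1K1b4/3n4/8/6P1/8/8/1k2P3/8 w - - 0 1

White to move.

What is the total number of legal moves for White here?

White to move; king on b8.
In check: yes, from the black knight on d7.
Legal moves: Kc8, Ka8, Kb7, Ka7.
Count: 4.

4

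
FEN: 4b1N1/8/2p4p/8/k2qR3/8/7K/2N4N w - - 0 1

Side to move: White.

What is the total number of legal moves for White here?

23

White to move; king on h2.
In check: no.
Legal moves: Ne7, Nxh6, Nf6, Rxe8, Re7, Re6, Re5, Rh4, Rg4, Rf4, Rxd4+, Re3, Re2, Re1, Kh3, Kg3, Kg2, Ng3, Nf2, Nd3, Nb3, Ne2, Na2.
Count: 23.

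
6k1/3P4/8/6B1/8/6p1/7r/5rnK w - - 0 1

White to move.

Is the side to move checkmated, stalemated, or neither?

checkmate

White to move; white king on h1.
In check: yes, from the black rook on h2.
King squares — g1: attacked by Rf1; g2: attacked by Rh2; h2: attacked by Pg3.
Legal moves for White: none.
In check with no legal moves → checkmate.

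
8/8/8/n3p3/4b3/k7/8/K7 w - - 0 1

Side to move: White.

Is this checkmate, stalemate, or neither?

stalemate

White to move; white king on a1.
In check: no.
King squares — b1: attacked by Be4; a2: attacked by Ka3; b2: attacked by Ka3.
Legal moves for White: none.
Not in check and no legal moves → stalemate.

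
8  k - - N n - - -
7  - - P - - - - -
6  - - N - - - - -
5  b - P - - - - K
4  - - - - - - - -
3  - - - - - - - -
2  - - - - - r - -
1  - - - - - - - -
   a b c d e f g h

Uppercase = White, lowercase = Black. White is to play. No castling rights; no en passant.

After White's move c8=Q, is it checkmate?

After c8=Q: black king on a8; in check: yes, from the white queen on c8.
King squares — a7: attacked by Nc6; b7: attacked by Qc8; b8: attacked by Nc6.
Black has no legal moves → checkmate.

yes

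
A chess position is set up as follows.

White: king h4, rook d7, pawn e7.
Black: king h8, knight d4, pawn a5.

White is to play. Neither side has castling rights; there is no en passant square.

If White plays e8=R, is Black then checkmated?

After e8=R: black king on h8; in check: yes, from the white rook on e8.
King squares — g7: attacked by Rd7; h7: attacked by Rd7; g8: attacked by Re8.
Black has no legal moves → checkmate.

yes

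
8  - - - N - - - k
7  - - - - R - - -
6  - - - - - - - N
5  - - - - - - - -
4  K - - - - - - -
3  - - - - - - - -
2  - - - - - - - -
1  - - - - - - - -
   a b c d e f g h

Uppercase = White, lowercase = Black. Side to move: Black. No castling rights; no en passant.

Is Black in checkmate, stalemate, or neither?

Black to move; black king on h8.
In check: no.
King squares — g7: attacked by Re7; h7: attacked by Re7; g8: attacked by Nh6.
Legal moves for Black: none.
Not in check and no legal moves → stalemate.

stalemate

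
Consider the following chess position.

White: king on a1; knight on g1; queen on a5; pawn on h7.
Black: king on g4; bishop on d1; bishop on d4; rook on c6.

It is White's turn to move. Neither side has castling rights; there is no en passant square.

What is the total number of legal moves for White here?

White to move; king on a1.
In check: yes, from the black bishop on d4.
Legal moves: Ka2, Kb1, Qc3.
Count: 3.

3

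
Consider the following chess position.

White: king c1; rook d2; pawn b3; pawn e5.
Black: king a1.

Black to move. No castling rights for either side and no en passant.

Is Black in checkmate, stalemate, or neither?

stalemate

Black to move; black king on a1.
In check: no.
King squares — b1: attacked by Kc1; a2: attacked by Rd2; b2: attacked by Kc1.
Legal moves for Black: none.
Not in check and no legal moves → stalemate.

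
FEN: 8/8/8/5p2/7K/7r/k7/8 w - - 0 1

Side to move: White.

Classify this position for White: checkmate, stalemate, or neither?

neither

White to move; white king on h4.
In check: yes, from the black rook on h3.
Legal moves for White: Kg5, Kxh3.
White is in check but has 2 legal moves → neither.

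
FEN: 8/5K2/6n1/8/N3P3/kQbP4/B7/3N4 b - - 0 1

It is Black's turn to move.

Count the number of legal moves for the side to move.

Black to move; king on a3.
In check: yes, from the white queen on b3.
Legal moves: none.
Count: 0.

0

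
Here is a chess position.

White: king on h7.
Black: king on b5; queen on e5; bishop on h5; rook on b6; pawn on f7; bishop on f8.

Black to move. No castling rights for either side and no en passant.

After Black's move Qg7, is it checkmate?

yes

After Qg7: white king on h7; in check: yes, from the black queen on g7.
King squares — g6: attacked by Bh5; h6: attacked by Rb6; g7: attacked by Bf8; g8: attacked by Qg7; h8: attacked by Qg7.
White has no legal moves → checkmate.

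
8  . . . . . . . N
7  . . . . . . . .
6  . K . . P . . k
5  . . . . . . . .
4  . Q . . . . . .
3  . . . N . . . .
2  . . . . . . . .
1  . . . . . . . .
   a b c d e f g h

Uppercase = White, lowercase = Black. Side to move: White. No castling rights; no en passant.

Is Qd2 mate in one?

no

After Qd2: black king on h6; in check: yes, from the white queen on d2.
Black has 3 legal replies: Kh7, Kg7, Kh5.
In check but a legal move exists → not checkmate.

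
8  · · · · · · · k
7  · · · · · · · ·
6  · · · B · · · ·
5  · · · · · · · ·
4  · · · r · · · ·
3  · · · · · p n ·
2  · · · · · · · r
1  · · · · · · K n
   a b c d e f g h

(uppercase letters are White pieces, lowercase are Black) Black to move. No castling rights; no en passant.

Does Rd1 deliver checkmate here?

no

After Rd1: white king on g1; in check: yes, from the black rook on d1.
White has 1 legal reply: Kxh2.
In check but a legal move exists → not checkmate.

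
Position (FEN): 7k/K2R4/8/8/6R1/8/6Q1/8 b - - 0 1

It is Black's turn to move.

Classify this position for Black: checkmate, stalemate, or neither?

stalemate

Black to move; black king on h8.
In check: no.
King squares — g7: attacked by Rg4; h7: attacked by Rd7; g8: attacked by Rg4.
Legal moves for Black: none.
Not in check and no legal moves → stalemate.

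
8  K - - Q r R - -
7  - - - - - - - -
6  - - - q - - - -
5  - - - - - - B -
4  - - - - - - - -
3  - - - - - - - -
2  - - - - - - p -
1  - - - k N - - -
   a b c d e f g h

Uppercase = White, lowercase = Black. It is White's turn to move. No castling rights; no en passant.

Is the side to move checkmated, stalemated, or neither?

neither

White to move; white king on a8.
In check: no.
Legal moves for White include: Rh8, Rg8, Rxe8, Rf7, Rf6, Rf5, Rf4, Rf3, Rf2, Rf1, Qxe8, Qc8, Qb8, Kb7, Ka7, Be7, Bh6, Bf6, ... (list truncated; more exist).
White has legal moves and is not in check → neither.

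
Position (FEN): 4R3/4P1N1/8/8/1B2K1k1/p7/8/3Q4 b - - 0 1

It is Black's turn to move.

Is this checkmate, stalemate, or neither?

Black to move; black king on g4.
In check: yes, from the white queen on d1.
Legal moves for Black: Kg5, Kh4, Kh3, Kg3.
Black is in check but has 4 legal moves → neither.

neither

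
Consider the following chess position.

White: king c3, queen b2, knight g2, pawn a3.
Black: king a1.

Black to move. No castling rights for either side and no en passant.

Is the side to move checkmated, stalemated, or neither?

Black to move; black king on a1.
In check: yes, from the white queen on b2.
King squares — b1: attacked by Qb2; a2: attacked by Qb2; b2: attacked by Kc3.
Legal moves for Black: none.
In check with no legal moves → checkmate.

checkmate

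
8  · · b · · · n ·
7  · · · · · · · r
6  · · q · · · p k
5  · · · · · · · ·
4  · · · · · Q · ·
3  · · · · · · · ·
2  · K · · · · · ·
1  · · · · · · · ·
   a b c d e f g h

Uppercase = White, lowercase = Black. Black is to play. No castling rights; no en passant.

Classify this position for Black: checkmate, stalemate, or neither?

Black to move; black king on h6.
In check: yes, from the white queen on f4.
Legal moves for Black: Kg7, Kh5, g5.
Black is in check but has 3 legal moves → neither.

neither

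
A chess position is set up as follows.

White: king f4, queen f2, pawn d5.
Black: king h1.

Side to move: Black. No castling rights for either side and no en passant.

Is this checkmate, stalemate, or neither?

stalemate

Black to move; black king on h1.
In check: no.
King squares — g1: attacked by Qf2; g2: attacked by Qf2; h2: attacked by Qf2.
Legal moves for Black: none.
Not in check and no legal moves → stalemate.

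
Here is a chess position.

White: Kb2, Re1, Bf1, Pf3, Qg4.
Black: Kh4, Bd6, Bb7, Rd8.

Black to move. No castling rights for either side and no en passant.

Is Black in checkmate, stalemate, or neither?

checkmate

Black to move; black king on h4.
In check: yes, from the white queen on g4.
King squares — g3: attacked by Qg4; h3: attacked by Bf1; g4: attacked by Pf3; g5: attacked by Qg4; h5: attacked by Qg4.
Legal moves for Black: none.
In check with no legal moves → checkmate.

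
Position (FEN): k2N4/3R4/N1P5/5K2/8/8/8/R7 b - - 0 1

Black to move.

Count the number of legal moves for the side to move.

Black to move; king on a8.
In check: no.
Legal moves: none.
Count: 0.

0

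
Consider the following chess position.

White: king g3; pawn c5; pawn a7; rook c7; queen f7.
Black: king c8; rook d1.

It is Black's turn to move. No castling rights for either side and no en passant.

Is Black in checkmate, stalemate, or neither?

neither

Black to move; black king on c8.
In check: yes, from the white rook on c7.
King squares — b7: attacked by Rc7; c7: attacked by Qf7; d7: attacked by Rc7; b8: attacked by Pa7; d8: available.
Legal moves for Black: Kd8.
Black is in check but has 1 legal move → neither.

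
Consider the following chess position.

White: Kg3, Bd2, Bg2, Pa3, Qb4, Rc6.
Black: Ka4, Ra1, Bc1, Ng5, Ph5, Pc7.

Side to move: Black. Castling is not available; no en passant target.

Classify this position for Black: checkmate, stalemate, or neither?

Black to move; black king on a4.
In check: yes, from the white queen on b4.
King squares — a3: attacked by Qb4; b3: attacked by Qb4; b4: attacked by Bd2; a5: attacked by Qb4; b5: attacked by Qb4.
Legal moves for Black: none.
In check with no legal moves → checkmate.

checkmate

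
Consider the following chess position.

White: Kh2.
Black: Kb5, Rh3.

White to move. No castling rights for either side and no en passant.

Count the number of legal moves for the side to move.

White to move; king on h2.
In check: yes, from the black rook on h3.
Legal moves: Kxh3, Kg2, Kg1.
Count: 3.

3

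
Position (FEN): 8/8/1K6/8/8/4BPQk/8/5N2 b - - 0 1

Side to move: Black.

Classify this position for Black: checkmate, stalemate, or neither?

checkmate

Black to move; black king on h3.
In check: yes, from the white queen on g3.
King squares — g2: attacked by Qg3; h2: attacked by Nf1; g3: attacked by Nf1; g4: attacked by Pf3; h4: attacked by Qg3.
Legal moves for Black: none.
In check with no legal moves → checkmate.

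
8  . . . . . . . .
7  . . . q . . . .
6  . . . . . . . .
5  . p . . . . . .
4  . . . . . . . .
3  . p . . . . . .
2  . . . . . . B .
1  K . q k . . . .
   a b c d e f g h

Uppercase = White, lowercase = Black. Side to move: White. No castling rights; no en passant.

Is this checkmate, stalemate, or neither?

White to move; white king on a1.
In check: yes, from the black queen on c1.
King squares — b1: attacked by Qc1; a2: attacked by Pb3; b2: attacked by Qc1.
Legal moves for White: none.
In check with no legal moves → checkmate.

checkmate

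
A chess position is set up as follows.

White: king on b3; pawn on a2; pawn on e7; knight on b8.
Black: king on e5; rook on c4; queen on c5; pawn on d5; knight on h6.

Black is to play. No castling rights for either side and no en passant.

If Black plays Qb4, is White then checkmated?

yes

After Qb4: white king on b3; in check: yes, from the black queen on b4.
King squares — a2: own pawn; b2: attacked by Qb4; c2: attacked by Rc4; a3: attacked by Qb4; c3: attacked by Qb4; a4: attacked by Qb4; b4: attacked by Rc4; c4: attacked by Qb4.
White has no legal moves → checkmate.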